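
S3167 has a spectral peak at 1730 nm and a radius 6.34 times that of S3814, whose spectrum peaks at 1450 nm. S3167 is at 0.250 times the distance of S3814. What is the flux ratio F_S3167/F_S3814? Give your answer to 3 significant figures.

317

Wien's law: T_S3167/T_S3814 = λ_S3814/λ_S3167 = 1450/1730 = 0.8382.
L_S3167/L_S3814 = (R_S3167/R_S3814)²(T_S3167/T_S3814)⁴ = (6.34)²(0.8382)⁴ = 19.84.
F_S3167/F_S3814 = (L_S3167/L_S3814)/(d_S3167/d_S3814)² = 19.84/(0.250)² = 317.4.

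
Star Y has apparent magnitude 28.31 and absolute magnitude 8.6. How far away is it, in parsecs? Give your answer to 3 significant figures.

8.75×10^4 pc

m − M = 5 log₁₀(d/10 pc)
28.31 − (8.6) = 19.71 = 5 log₁₀(d/10)
d = 10 × 10^(19.71/5) = 10 × 10^3.942 = 8.750×10^4 pc.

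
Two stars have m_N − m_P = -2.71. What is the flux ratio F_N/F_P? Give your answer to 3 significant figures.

12.1

F_N/F_P = 10^(−(m_N − m_P)/2.5) = 10^(2.71/2.5) = 10^1.084 = 12.13.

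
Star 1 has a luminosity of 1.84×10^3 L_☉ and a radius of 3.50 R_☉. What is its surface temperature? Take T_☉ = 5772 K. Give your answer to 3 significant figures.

T/T_☉ = (L/L_☉)^(1/4) / (R/R_☉)^(1/2)
T = 5772 × (1.84×10^3)^(1/4) / √(3.50) = 5772 × 6.549 / 1.871 = 2.021×10^4 K.

2.02×10^4 K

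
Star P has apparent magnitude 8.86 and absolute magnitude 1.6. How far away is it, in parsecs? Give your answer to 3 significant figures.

m − M = 5 log₁₀(d/10 pc)
8.86 − (1.6) = 7.26 = 5 log₁₀(d/10)
d = 10 × 10^(7.26/5) = 10 × 10^1.452 = 283.1 pc.

283 pc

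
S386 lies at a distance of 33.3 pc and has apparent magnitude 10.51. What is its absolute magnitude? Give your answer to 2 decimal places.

M = m − 5 log₁₀(d/10 pc) = 10.51 − 5 log₁₀(33.3/10)
  = 10.51 − 5 × 0.522 = 10.51 − 2.61 = 7.90.

7.90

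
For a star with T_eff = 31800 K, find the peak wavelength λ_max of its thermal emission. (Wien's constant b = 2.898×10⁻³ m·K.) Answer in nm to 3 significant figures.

91.1 nm

λ_max = b/T = 2.898×10⁻³ / 31800 = 9.11×10^-8 m = 91.13 nm.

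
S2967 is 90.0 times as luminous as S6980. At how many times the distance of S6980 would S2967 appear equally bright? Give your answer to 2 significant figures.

Equal flux requires L_S2967/d_S2967² = L_S6980/d_S6980², so d_S2967/d_S6980 = √(L_S2967/L_S6980)
= √(90.0) = 9.487.

9.5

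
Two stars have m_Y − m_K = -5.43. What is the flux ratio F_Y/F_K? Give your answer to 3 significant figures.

F_Y/F_K = 10^(−(m_Y − m_K)/2.5) = 10^(5.43/2.5) = 10^2.172 = 148.6.

149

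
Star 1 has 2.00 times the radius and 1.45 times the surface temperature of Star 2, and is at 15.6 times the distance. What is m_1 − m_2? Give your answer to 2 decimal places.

L_1/L_2 = (2.00)²(1.45)⁴ = 17.68.
F_1/F_2 = (L_1/L_2)/(d_1/d_2)² = 17.68/243.4 = 0.07266.
m_1 − m_2 = −2.5 log₁₀(0.07266) = 2.85.

2.85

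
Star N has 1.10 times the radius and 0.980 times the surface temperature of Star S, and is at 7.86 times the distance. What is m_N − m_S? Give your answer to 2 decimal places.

L_N/L_S = (1.10)²(0.980)⁴ = 1.116.
F_N/F_S = (L_N/L_S)/(d_N/d_S)² = 1.116/61.78 = 0.01807.
m_N − m_S = −2.5 log₁₀(0.01807) = 4.36.

4.36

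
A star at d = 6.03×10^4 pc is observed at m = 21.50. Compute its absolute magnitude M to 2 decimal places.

M = m − 5 log₁₀(d/10 pc) = 21.50 − 5 log₁₀(6.03×10^4/10)
  = 21.50 − 5 × 3.780 = 21.50 − 18.90 = 2.60.

2.60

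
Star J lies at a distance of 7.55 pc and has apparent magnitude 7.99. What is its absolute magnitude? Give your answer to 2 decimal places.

8.60

M = m − 5 log₁₀(d/10 pc) = 7.99 − 5 log₁₀(7.55/10)
  = 7.99 − 5 × -0.122 = 7.99 − -0.61 = 8.60.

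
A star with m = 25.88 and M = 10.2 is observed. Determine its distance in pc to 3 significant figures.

m − M = 5 log₁₀(d/10 pc)
25.88 − (10.2) = 15.68 = 5 log₁₀(d/10)
d = 10 × 10^(15.68/5) = 10 × 10^3.136 = 1.368×10^4 pc.

1.37×10^4 pc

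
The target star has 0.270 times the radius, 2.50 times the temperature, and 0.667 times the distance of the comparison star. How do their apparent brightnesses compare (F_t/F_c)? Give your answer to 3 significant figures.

6.40

L_t/L_c = (R_t/R_c)²(T_t/T_c)⁴ = (0.270)² × (2.50)⁴ = 2.848.
F_t/F_c = (L_t/L_c)/(d_t/d_c)² = 2.848 / (0.667)² = 6.401.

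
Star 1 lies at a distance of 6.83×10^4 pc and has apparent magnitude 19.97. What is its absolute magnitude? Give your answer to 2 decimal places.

M = m − 5 log₁₀(d/10 pc) = 19.97 − 5 log₁₀(6.83×10^4/10)
  = 19.97 − 5 × 3.834 = 19.97 − 19.17 = 0.80.

0.80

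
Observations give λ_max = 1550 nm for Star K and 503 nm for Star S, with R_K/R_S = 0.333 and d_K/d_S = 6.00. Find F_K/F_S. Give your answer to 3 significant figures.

Wien's law: T_K/T_S = λ_S/λ_K = 503/1550 = 0.3245.
L_K/L_S = (R_K/R_S)²(T_K/T_S)⁴ = (0.333)²(0.3245)⁴ = 0.001230.
F_K/F_S = (L_K/L_S)/(d_K/d_S)² = 0.001230/(6.00)² = 3.416×10^-5.

3.42×10^-5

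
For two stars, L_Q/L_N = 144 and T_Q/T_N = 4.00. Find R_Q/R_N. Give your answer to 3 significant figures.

0.750

L ∝ R²T⁴ gives R ∝ √L / T², so
R_Q/R_N = √(144) / (4.00)² = 12.00 / 16.00 = 0.7500.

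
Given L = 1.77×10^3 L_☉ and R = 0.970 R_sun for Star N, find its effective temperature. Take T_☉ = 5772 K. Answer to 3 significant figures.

3.80×10^4 K

T/T_☉ = (L/L_☉)^(1/4) / (R/R_☉)^(1/2)
T = 5772 × (1.77×10^3)^(1/4) / √(0.970) = 5772 × 6.486 / 0.9849 = 3.801×10^4 K.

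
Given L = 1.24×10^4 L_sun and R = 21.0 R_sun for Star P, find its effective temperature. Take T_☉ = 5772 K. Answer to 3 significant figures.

T/T_☉ = (L/L_☉)^(1/4) / (R/R_☉)^(1/2)
T = 5772 × (1.24×10^4)^(1/4) / √(21.0) = 5772 × 10.55 / 4.583 = 1.329×10^4 K.

1.33×10^4 K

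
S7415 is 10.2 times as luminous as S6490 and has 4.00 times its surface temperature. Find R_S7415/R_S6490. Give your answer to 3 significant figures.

L ∝ R²T⁴ gives R ∝ √L / T², so
R_S7415/R_S6490 = √(10.2) / (4.00)² = 3.194 / 16.00 = 0.1996.

0.200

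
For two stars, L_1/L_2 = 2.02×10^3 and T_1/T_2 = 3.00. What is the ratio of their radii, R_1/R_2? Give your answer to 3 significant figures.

4.99

L ∝ R²T⁴ gives R ∝ √L / T², so
R_1/R_2 = √(2.02×10^3) / (3.00)² = 44.94 / 9.000 = 4.994.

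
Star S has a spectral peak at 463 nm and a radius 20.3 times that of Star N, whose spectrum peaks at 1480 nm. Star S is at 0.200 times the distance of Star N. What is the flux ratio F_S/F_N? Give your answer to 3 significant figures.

1.08×10^6

Wien's law: T_S/T_N = λ_N/λ_S = 1480/463 = 3.197.
L_S/L_N = (R_S/R_N)²(T_S/T_N)⁴ = (20.3)²(3.197)⁴ = 4.302×10^4.
F_S/F_N = (L_S/L_N)/(d_S/d_N)² = 4.302×10^4/(0.200)² = 1.076×10^6.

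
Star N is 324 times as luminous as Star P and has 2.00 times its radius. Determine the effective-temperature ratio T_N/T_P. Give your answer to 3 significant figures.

3.00

L ∝ R²T⁴ gives T ∝ (L/R²)^(1/4), so
T_N/T_P = (324 / 2.00²)^(1/4) = (81.00)^(1/4) = 3.000.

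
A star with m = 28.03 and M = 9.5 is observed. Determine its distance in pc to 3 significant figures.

5.08×10^4 pc

m − M = 5 log₁₀(d/10 pc)
28.03 − (9.5) = 18.53 = 5 log₁₀(d/10)
d = 10 × 10^(18.53/5) = 10 × 10^3.706 = 5.082×10^4 pc.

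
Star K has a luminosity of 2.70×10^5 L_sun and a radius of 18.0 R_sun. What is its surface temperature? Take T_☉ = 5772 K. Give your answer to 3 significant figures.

T/T_☉ = (L/L_☉)^(1/4) / (R/R_☉)^(1/2)
T = 5772 × (2.70×10^5)^(1/4) / √(18.0) = 5772 × 22.80 / 4.243 = 3.101×10^4 K.

3.10×10^4 K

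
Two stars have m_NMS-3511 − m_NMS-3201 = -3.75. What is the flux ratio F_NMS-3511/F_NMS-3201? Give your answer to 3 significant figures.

F_NMS-3511/F_NMS-3201 = 10^(−(m_NMS-3511 − m_NMS-3201)/2.5) = 10^(3.75/2.5) = 10^1.500 = 31.62.

31.6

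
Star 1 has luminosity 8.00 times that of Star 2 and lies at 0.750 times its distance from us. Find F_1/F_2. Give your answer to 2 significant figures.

14

F = L/(4πd²), so F_1/F_2 = (L_1/L_2) / (d_1/d_2)²
= 8.00 / (0.750)² = 8.00 / 0.5625 = 14.22.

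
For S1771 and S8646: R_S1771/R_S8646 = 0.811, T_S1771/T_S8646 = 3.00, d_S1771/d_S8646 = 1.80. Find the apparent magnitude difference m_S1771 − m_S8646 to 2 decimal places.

-3.04

L_S1771/L_S8646 = (0.811)²(3.00)⁴ = 53.28.
F_S1771/F_S8646 = (L_S1771/L_S8646)/(d_S1771/d_S8646)² = 53.28/3.240 = 16.44.
m_S1771 − m_S8646 = −2.5 log₁₀(16.44) = -3.04.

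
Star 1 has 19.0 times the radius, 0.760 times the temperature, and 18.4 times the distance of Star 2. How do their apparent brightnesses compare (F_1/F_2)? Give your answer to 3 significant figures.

0.356

L_1/L_2 = (R_1/R_2)²(T_1/T_2)⁴ = (19.0)² × (0.760)⁴ = 120.4.
F_1/F_2 = (L_1/L_2)/(d_1/d_2)² = 120.4 / (18.4)² = 0.3557.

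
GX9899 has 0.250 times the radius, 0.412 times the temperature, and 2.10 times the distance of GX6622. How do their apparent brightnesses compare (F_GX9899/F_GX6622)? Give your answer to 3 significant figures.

4.08×10^-4

L_GX9899/L_GX6622 = (R_GX9899/R_GX6622)²(T_GX9899/T_GX6622)⁴ = (0.250)² × (0.412)⁴ = 0.001801.
F_GX9899/F_GX6622 = (L_GX9899/L_GX6622)/(d_GX9899/d_GX6622)² = 0.001801 / (2.10)² = 4.083×10^-4.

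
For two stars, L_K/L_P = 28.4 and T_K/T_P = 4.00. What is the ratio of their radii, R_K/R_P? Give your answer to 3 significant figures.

L ∝ R²T⁴ gives R ∝ √L / T², so
R_K/R_P = √(28.4) / (4.00)² = 5.329 / 16.00 = 0.3331.

0.333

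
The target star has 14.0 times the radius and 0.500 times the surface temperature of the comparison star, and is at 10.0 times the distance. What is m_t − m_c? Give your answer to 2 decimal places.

2.28

L_t/L_c = (14.0)²(0.500)⁴ = 12.25.
F_t/F_c = (L_t/L_c)/(d_t/d_c)² = 12.25/100.0 = 0.1225.
m_t − m_c = −2.5 log₁₀(0.1225) = 2.28.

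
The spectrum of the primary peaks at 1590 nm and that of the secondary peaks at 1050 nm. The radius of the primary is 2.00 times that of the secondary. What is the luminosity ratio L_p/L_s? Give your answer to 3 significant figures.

Wien's law gives T ∝ 1/λ_max, so T_p/T_s = λ_s/λ_p = 1050/1590 = 0.6604.
Then L ∝ R²T⁴ gives L_p/L_s = (2.00)² × (0.6604)⁴ = 4.000 × 0.1902 = 0.7607.

0.761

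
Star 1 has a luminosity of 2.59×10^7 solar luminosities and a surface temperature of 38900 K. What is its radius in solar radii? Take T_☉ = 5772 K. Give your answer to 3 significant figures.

R/R_☉ = √(L/L_☉) / (T/T_☉)² = √(2.59×10^7) / (6.739)²
       = 5089 / 45.42 = 112.0.

112 solar radii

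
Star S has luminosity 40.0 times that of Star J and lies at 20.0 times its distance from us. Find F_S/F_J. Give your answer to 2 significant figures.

0.10

F = L/(4πd²), so F_S/F_J = (L_S/L_J) / (d_S/d_J)²
= 40.0 / (20.0)² = 40.0 / 400.0 = 0.1000.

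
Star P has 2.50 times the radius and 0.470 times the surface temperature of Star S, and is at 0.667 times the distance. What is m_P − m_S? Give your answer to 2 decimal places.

L_P/L_S = (2.50)²(0.470)⁴ = 0.3050.
F_P/F_S = (L_P/L_S)/(d_P/d_S)² = 0.3050/0.4449 = 0.6855.
m_P − m_S = −2.5 log₁₀(0.6855) = 0.41.

0.41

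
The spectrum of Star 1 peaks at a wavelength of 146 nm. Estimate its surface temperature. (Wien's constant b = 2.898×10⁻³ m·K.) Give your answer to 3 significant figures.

T = b/λ_max = 2.898×10⁻³ / (146×10⁻⁹) = 1.985×10^4 K.

1.98×10^4 K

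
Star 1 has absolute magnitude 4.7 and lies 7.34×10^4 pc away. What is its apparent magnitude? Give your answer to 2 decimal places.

m = M + 5 log₁₀(d/10 pc) = 4.7 + 5 log₁₀(7.34×10^4/10)
  = 4.7 + 5 × 3.866 = 4.7 + 19.33 = 24.03.

24.03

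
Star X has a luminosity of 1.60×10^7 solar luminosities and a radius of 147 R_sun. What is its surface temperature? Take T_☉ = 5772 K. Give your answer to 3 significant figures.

3.01×10^4 K

T/T_☉ = (L/L_☉)^(1/4) / (R/R_☉)^(1/2)
T = 5772 × (1.60×10^7)^(1/4) / √(147) = 5772 × 63.25 / 12.12 = 3.011×10^4 K.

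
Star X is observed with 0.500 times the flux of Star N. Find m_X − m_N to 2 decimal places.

m_X − m_N = −2.5 log₁₀(F_X/F_N) = −2.5 log₁₀(0.500) = −2.5 × (-0.301) = 0.753.

0.75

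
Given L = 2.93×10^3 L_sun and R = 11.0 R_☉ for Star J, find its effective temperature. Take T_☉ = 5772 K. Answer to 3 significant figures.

1.28×10^4 K

T/T_☉ = (L/L_☉)^(1/4) / (R/R_☉)^(1/2)
T = 5772 × (2.93×10^3)^(1/4) / √(11.0) = 5772 × 7.357 / 3.317 = 1.280×10^4 K.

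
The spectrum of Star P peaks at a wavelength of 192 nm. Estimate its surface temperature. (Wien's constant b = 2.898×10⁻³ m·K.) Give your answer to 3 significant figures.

T = b/λ_max = 2.898×10⁻³ / (192×10⁻⁹) = 1.509×10^4 K.

1.51×10^4 K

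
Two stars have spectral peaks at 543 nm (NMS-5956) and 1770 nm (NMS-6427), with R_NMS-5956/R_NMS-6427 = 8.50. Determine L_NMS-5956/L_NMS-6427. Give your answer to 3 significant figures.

Wien's law gives T ∝ 1/λ_max, so T_NMS-5956/T_NMS-6427 = λ_NMS-6427/λ_NMS-5956 = 1770/543 = 3.260.
Then L ∝ R²T⁴ gives L_NMS-5956/L_NMS-6427 = (8.50)² × (3.260)⁴ = 72.25 × 112.9 = 8157.

8.16×10^3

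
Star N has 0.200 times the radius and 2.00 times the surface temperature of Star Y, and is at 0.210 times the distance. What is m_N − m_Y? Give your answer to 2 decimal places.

-2.90

L_N/L_Y = (0.200)²(2.00)⁴ = 0.6400.
F_N/F_Y = (L_N/L_Y)/(d_N/d_Y)² = 0.6400/0.04410 = 14.51.
m_N − m_Y = −2.5 log₁₀(14.51) = -2.90.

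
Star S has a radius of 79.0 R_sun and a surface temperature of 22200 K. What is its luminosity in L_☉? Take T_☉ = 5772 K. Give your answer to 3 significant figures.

1.37×10^6 L_☉

L/L_☉ = (R/R_☉)² (T/T_☉)⁴ = (79.0)² × (22200/5772)⁴
       = 6241 × (3.846)⁴ = 6241 × 218.8 = 1.366×10^6.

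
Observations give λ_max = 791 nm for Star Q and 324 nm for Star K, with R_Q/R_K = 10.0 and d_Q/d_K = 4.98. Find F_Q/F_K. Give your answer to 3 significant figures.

0.114

Wien's law: T_Q/T_K = λ_K/λ_Q = 324/791 = 0.4096.
L_Q/L_K = (R_Q/R_K)²(T_Q/T_K)⁴ = (10.0)²(0.4096)⁴ = 2.815.
F_Q/F_K = (L_Q/L_K)/(d_Q/d_K)² = 2.815/(4.98)² = 0.1135.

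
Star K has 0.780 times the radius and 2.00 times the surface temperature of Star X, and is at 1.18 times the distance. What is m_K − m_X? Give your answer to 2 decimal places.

L_K/L_X = (0.780)²(2.00)⁴ = 9.734.
F_K/F_X = (L_K/L_X)/(d_K/d_X)² = 9.734/1.392 = 6.991.
m_K − m_X = −2.5 log₁₀(6.991) = -2.11.

-2.11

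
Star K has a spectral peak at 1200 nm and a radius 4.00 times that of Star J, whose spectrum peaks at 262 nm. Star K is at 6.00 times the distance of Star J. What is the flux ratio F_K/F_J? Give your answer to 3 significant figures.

Wien's law: T_K/T_J = λ_J/λ_K = 262/1200 = 0.2183.
L_K/L_J = (R_K/R_J)²(T_K/T_J)⁴ = (4.00)²(0.2183)⁴ = 0.03636.
F_K/F_J = (L_K/L_J)/(d_K/d_J)² = 0.03636/(6.00)² = 0.001010.

0.00101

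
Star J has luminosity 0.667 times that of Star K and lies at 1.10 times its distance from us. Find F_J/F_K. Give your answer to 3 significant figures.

F = L/(4πd²), so F_J/F_K = (L_J/L_K) / (d_J/d_K)²
= 0.667 / (1.10)² = 0.667 / 1.210 = 0.5512.

0.551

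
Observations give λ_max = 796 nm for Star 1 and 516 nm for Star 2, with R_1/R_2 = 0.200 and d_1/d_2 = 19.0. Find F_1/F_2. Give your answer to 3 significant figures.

1.96×10^-5

Wien's law: T_1/T_2 = λ_2/λ_1 = 516/796 = 0.6482.
L_1/L_2 = (R_1/R_2)²(T_1/T_2)⁴ = (0.200)²(0.6482)⁴ = 0.007063.
F_1/F_2 = (L_1/L_2)/(d_1/d_2)² = 0.007063/(19.0)² = 1.957×10^-5.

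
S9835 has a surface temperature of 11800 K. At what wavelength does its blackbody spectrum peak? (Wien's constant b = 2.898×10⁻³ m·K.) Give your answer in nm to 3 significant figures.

246 nm

λ_max = b/T = 2.898×10⁻³ / 11800 = 2.46×10^-7 m = 245.6 nm.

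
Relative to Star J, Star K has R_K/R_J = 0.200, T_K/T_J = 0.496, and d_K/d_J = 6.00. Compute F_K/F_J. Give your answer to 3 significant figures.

L_K/L_J = (R_K/R_J)²(T_K/T_J)⁴ = (0.200)² × (0.496)⁴ = 0.002421.
F_K/F_J = (L_K/L_J)/(d_K/d_J)² = 0.002421 / (6.00)² = 6.725×10^-5.

6.72×10^-5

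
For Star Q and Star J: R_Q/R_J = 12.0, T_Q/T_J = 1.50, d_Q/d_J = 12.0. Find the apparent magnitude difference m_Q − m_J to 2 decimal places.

L_Q/L_J = (12.0)²(1.50)⁴ = 729.0.
F_Q/F_J = (L_Q/L_J)/(d_Q/d_J)² = 729.0/144.0 = 5.062.
m_Q − m_J = −2.5 log₁₀(5.062) = -1.76.

-1.76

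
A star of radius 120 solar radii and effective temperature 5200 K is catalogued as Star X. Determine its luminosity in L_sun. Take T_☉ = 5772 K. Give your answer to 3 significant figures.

9.49×10^3 L_sun

L/L_☉ = (R/R_☉)² (T/T_☉)⁴ = (120)² × (5200/5772)⁴
       = 1.440×10^4 × (0.9009)⁴ = 1.440×10^4 × 0.6587 = 9486.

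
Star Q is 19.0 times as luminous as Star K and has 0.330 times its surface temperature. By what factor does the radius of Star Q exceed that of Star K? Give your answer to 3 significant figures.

40.0

L ∝ R²T⁴ gives R ∝ √L / T², so
R_Q/R_K = √(19.0) / (0.330)² = 4.359 / 0.1089 = 40.03.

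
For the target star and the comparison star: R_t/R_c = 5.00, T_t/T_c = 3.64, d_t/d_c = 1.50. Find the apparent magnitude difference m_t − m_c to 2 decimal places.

-8.23

L_t/L_c = (5.00)²(3.64)⁴ = 4389.
F_t/F_c = (L_t/L_c)/(d_t/d_c)² = 4389/2.250 = 1951.
m_t − m_c = −2.5 log₁₀(1951) = -8.23.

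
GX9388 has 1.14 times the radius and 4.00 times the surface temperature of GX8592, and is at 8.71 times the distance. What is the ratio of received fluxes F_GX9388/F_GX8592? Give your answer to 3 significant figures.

L_GX9388/L_GX8592 = (R_GX9388/R_GX8592)²(T_GX9388/T_GX8592)⁴ = (1.14)² × (4.00)⁴ = 332.7.
F_GX9388/F_GX8592 = (L_GX9388/L_GX8592)/(d_GX9388/d_GX8592)² = 332.7 / (8.71)² = 4.385.

4.39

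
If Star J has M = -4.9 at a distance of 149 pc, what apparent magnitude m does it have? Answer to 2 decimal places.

0.97

m = M + 5 log₁₀(d/10 pc) = -4.9 + 5 log₁₀(149/10)
  = -4.9 + 5 × 1.173 = -4.9 + 5.87 = 0.97.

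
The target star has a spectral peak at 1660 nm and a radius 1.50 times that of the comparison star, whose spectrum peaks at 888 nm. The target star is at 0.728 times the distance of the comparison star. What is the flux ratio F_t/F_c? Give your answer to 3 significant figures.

0.348

Wien's law: T_t/T_c = λ_c/λ_t = 888/1660 = 0.5349.
L_t/L_c = (R_t/R_c)²(T_t/T_c)⁴ = (1.50)²(0.5349)⁴ = 0.1842.
F_t/F_c = (L_t/L_c)/(d_t/d_c)² = 0.1842/(0.728)² = 0.3476.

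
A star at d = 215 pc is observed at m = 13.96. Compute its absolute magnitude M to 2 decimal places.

7.30

M = m − 5 log₁₀(d/10 pc) = 13.96 − 5 log₁₀(215/10)
  = 13.96 − 5 × 1.332 = 13.96 − 6.66 = 7.30.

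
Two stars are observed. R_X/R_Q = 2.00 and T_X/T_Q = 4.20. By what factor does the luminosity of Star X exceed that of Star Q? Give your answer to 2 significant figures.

From the Stefan–Boltzmann law, L ∝ R²T⁴, so
L_X/L_Q = (R_X/R_Q)² (T_X/T_Q)⁴ = (2.00)² × (4.20)⁴ = 4.000 × 311.2 = 1245.

1.2×10^3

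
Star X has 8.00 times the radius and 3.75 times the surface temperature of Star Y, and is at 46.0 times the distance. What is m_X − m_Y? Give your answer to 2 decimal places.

L_X/L_Y = (8.00)²(3.75)⁴ = 1.266×10^4.
F_X/F_Y = (L_X/L_Y)/(d_X/d_Y)² = 1.266×10^4/2116 = 5.981.
m_X − m_Y = −2.5 log₁₀(5.981) = -1.94.

-1.94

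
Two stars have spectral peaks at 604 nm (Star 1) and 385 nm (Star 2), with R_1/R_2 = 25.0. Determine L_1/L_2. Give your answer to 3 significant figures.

103

Wien's law gives T ∝ 1/λ_max, so T_1/T_2 = λ_2/λ_1 = 385/604 = 0.6374.
Then L ∝ R²T⁴ gives L_1/L_2 = (25.0)² × (0.6374)⁴ = 625.0 × 0.1651 = 103.2.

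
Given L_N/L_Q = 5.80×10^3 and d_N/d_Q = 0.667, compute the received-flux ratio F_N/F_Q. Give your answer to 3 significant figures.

F = L/(4πd²), so F_N/F_Q = (L_N/L_Q) / (d_N/d_Q)²
= 5.80×10^3 / (0.667)² = 5.80×10^3 / 0.4449 = 1.304×10^4.

1.30×10^4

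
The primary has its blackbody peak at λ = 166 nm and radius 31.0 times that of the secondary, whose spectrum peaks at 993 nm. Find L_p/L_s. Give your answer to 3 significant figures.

Wien's law gives T ∝ 1/λ_max, so T_p/T_s = λ_s/λ_p = 993/166 = 5.982.
Then L ∝ R²T⁴ gives L_p/L_s = (31.0)² × (5.982)⁴ = 961.0 × 1280 = 1.231×10^6.

1.23×10^6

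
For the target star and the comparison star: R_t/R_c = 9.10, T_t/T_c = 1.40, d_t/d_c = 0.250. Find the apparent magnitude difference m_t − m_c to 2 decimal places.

L_t/L_c = (9.10)²(1.40)⁴ = 318.1.
F_t/F_c = (L_t/L_c)/(d_t/d_c)² = 318.1/0.06250 = 5090.
m_t − m_c = −2.5 log₁₀(5090) = -9.27.

-9.27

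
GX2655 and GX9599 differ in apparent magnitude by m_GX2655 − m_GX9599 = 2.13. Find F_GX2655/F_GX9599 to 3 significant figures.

F_GX2655/F_GX9599 = 10^(−(m_GX2655 − m_GX9599)/2.5) = 10^(-2.13/2.5) = 10^-0.852 = 0.1406.

0.141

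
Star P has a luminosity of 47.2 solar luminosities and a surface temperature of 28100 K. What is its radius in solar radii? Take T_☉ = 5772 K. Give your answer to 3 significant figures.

0.290 solar radii

R/R_☉ = √(L/L_☉) / (T/T_☉)² = √(47.2) / (4.868)²
       = 6.870 / 23.70 = 0.2899.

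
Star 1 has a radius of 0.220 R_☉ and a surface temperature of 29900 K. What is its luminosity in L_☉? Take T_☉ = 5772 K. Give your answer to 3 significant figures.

34.9 L_☉

L/L_☉ = (R/R_☉)² (T/T_☉)⁴ = (0.220)² × (29900/5772)⁴
       = 0.04840 × (5.180)⁴ = 0.04840 × 720.1 = 34.85.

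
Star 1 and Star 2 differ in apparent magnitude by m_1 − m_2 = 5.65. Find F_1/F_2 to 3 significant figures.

F_1/F_2 = 10^(−(m_1 − m_2)/2.5) = 10^(-5.65/2.5) = 10^-2.260 = 0.005495.

0.00550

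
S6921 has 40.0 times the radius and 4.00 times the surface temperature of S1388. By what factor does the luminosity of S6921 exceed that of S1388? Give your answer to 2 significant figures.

4.1×10^5

From the Stefan–Boltzmann law, L ∝ R²T⁴, so
L_S6921/L_S1388 = (R_S6921/R_S1388)² (T_S6921/T_S1388)⁴ = (40.0)² × (4.00)⁴ = 1600 × 256.0 = 4.096×10^5.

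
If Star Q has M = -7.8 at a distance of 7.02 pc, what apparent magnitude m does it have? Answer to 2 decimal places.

m = M + 5 log₁₀(d/10 pc) = -7.8 + 5 log₁₀(7.02/10)
  = -7.8 + 5 × -0.154 = -7.8 + -0.77 = -8.57.

-8.57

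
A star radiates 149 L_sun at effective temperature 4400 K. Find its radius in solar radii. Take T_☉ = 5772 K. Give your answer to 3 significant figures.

21.0 solar radii

R/R_☉ = √(L/L_☉) / (T/T_☉)² = √(149) / (0.7623)²
       = 12.21 / 0.5811 = 21.01.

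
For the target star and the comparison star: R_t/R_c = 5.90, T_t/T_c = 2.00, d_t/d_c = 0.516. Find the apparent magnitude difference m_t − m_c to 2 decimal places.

-8.30

L_t/L_c = (5.90)²(2.00)⁴ = 557.0.
F_t/F_c = (L_t/L_c)/(d_t/d_c)² = 557.0/0.2663 = 2092.
m_t − m_c = −2.5 log₁₀(2092) = -8.30.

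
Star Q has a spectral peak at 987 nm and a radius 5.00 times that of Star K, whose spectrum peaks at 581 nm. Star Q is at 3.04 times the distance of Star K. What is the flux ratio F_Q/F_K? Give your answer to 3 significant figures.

0.325

Wien's law: T_Q/T_K = λ_K/λ_Q = 581/987 = 0.5887.
L_Q/L_K = (R_Q/R_K)²(T_Q/T_K)⁴ = (5.00)²(0.5887)⁴ = 3.002.
F_Q/F_K = (L_Q/L_K)/(d_Q/d_K)² = 3.002/(3.04)² = 0.3248.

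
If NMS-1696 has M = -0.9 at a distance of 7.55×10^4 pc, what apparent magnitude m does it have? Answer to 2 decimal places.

m = M + 5 log₁₀(d/10 pc) = -0.9 + 5 log₁₀(7.55×10^4/10)
  = -0.9 + 5 × 3.878 = -0.9 + 19.39 = 18.49.

18.49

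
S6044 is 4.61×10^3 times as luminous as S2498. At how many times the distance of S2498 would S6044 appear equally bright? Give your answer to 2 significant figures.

68

Equal flux requires L_S6044/d_S6044² = L_S2498/d_S2498², so d_S6044/d_S2498 = √(L_S6044/L_S2498)
= √(4.61×10^3) = 67.90.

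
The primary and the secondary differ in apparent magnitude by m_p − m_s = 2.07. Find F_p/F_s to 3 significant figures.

F_p/F_s = 10^(−(m_p − m_s)/2.5) = 10^(-2.07/2.5) = 10^-0.828 = 0.1486.

0.149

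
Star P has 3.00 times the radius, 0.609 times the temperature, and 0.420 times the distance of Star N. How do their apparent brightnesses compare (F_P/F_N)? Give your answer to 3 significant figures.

L_P/L_N = (R_P/R_N)²(T_P/T_N)⁴ = (3.00)² × (0.609)⁴ = 1.238.
F_P/F_N = (L_P/L_N)/(d_P/d_N)² = 1.238 / (0.420)² = 7.018.

7.02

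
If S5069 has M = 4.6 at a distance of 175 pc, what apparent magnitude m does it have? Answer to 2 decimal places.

m = M + 5 log₁₀(d/10 pc) = 4.6 + 5 log₁₀(175/10)
  = 4.6 + 5 × 1.243 = 4.6 + 6.22 = 10.82.

10.82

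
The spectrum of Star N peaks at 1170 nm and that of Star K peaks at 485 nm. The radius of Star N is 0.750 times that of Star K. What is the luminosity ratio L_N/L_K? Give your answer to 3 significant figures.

Wien's law gives T ∝ 1/λ_max, so T_N/T_K = λ_K/λ_N = 485/1170 = 0.4145.
Then L ∝ R²T⁴ gives L_N/L_K = (0.750)² × (0.4145)⁴ = 0.5625 × 0.02953 = 0.01661.

0.0166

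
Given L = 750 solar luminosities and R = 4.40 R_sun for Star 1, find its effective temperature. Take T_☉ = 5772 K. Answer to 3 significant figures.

1.44×10^4 K

T/T_☉ = (L/L_☉)^(1/4) / (R/R_☉)^(1/2)
T = 5772 × (750)^(1/4) / √(4.40) = 5772 × 5.233 / 2.098 = 1.440×10^4 K.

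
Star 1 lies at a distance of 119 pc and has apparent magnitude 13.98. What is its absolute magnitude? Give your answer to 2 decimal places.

M = m − 5 log₁₀(d/10 pc) = 13.98 − 5 log₁₀(119/10)
  = 13.98 − 5 × 1.076 = 13.98 − 5.38 = 8.60.

8.60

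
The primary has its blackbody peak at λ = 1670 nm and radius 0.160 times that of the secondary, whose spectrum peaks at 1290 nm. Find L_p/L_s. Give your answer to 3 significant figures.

0.00911

Wien's law gives T ∝ 1/λ_max, so T_p/T_s = λ_s/λ_p = 1290/1670 = 0.7725.
Then L ∝ R²T⁴ gives L_p/L_s = (0.160)² × (0.7725)⁴ = 0.02560 × 0.3560 = 0.009115.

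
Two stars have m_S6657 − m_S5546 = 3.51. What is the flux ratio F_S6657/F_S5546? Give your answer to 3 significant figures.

F_S6657/F_S5546 = 10^(−(m_S6657 − m_S5546)/2.5) = 10^(-3.51/2.5) = 10^-1.404 = 0.03945.

0.0394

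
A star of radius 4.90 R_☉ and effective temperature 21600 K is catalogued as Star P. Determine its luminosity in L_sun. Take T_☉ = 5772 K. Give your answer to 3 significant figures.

4.71×10^3 L_sun

L/L_☉ = (R/R_☉)² (T/T_☉)⁴ = (4.90)² × (21600/5772)⁴
       = 24.01 × (3.742)⁴ = 24.01 × 196.1 = 4709.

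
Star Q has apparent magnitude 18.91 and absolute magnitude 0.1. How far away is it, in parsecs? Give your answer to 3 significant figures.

m − M = 5 log₁₀(d/10 pc)
18.91 − (0.1) = 18.81 = 5 log₁₀(d/10)
d = 10 × 10^(18.81/5) = 10 × 10^3.762 = 5.781×10^4 pc.

5.78×10^4 pc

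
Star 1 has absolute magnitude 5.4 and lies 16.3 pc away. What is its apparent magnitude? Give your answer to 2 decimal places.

m = M + 5 log₁₀(d/10 pc) = 5.4 + 5 log₁₀(16.3/10)
  = 5.4 + 5 × 0.212 = 5.4 + 1.06 = 6.46.

6.46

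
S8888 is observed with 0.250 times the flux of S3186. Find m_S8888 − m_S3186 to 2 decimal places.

m_S8888 − m_S3186 = −2.5 log₁₀(F_S8888/F_S3186) = −2.5 log₁₀(0.250) = −2.5 × (-0.602) = 1.505.

1.51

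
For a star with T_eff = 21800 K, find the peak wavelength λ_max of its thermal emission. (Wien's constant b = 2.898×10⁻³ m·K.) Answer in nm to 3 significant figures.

133 nm

λ_max = b/T = 2.898×10⁻³ / 21800 = 1.33×10^-7 m = 132.9 nm.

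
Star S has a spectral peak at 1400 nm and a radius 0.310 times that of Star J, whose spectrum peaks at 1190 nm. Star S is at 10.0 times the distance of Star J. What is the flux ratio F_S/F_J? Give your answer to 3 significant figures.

Wien's law: T_S/T_J = λ_J/λ_S = 1190/1400 = 0.8500.
L_S/L_J = (R_S/R_J)²(T_S/T_J)⁴ = (0.310)²(0.8500)⁴ = 0.05016.
F_S/F_J = (L_S/L_J)/(d_S/d_J)² = 0.05016/(10.0)² = 5.016×10^-4.

5.02×10^-4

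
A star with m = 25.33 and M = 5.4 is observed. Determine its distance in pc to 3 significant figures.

m − M = 5 log₁₀(d/10 pc)
25.33 − (5.4) = 19.93 = 5 log₁₀(d/10)
d = 10 × 10^(19.93/5) = 10 × 10^3.986 = 9.683×10^4 pc.

9.68×10^4 pc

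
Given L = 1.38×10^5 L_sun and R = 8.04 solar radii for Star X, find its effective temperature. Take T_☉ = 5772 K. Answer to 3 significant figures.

T/T_☉ = (L/L_☉)^(1/4) / (R/R_☉)^(1/2)
T = 5772 × (1.38×10^5)^(1/4) / √(8.04) = 5772 × 19.27 / 2.835 = 3.923×10^4 K.

3.92×10^4 K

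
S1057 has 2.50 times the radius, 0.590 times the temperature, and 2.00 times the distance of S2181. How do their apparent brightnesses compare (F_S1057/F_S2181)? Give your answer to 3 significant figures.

L_S1057/L_S2181 = (R_S1057/R_S2181)²(T_S1057/T_S2181)⁴ = (2.50)² × (0.590)⁴ = 0.7573.
F_S1057/F_S2181 = (L_S1057/L_S2181)/(d_S1057/d_S2181)² = 0.7573 / (2.00)² = 0.1893.

0.189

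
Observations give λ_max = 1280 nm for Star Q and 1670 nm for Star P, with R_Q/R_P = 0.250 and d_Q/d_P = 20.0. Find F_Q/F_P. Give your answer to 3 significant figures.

4.53×10^-4

Wien's law: T_Q/T_P = λ_P/λ_Q = 1670/1280 = 1.305.
L_Q/L_P = (R_Q/R_P)²(T_Q/T_P)⁴ = (0.250)²(1.305)⁴ = 0.1811.
F_Q/F_P = (L_Q/L_P)/(d_Q/d_P)² = 0.1811/(20.0)² = 4.527×10^-4.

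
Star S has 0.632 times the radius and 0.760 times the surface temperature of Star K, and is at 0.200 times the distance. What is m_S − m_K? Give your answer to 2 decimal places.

L_S/L_K = (0.632)²(0.760)⁴ = 0.1333.
F_S/F_K = (L_S/L_K)/(d_S/d_K)² = 0.1333/0.04000 = 3.331.
m_S − m_K = −2.5 log₁₀(3.331) = -1.31.

-1.31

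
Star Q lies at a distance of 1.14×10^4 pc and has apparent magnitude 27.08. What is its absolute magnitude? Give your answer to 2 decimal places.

M = m − 5 log₁₀(d/10 pc) = 27.08 − 5 log₁₀(1.14×10^4/10)
  = 27.08 − 5 × 3.057 = 27.08 − 15.28 = 11.80.

11.80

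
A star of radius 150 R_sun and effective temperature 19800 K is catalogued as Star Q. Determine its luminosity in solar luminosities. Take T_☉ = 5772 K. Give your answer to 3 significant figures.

3.12×10^6 solar luminosities

L/L_☉ = (R/R_☉)² (T/T_☉)⁴ = (150)² × (19800/5772)⁴
       = 2.250×10^4 × (3.430)⁴ = 2.250×10^4 × 138.5 = 3.116×10^6.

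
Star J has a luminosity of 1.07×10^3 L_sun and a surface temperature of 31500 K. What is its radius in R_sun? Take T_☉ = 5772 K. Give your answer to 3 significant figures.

R/R_☉ = √(L/L_☉) / (T/T_☉)² = √(1.07×10^3) / (5.457)²
       = 32.71 / 29.78 = 1.098.

1.10 R_sun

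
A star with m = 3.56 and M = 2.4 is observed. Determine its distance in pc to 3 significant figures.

17.1 pc

m − M = 5 log₁₀(d/10 pc)
3.56 − (2.4) = 1.16 = 5 log₁₀(d/10)
d = 10 × 10^(1.16/5) = 10 × 10^0.232 = 17.06 pc.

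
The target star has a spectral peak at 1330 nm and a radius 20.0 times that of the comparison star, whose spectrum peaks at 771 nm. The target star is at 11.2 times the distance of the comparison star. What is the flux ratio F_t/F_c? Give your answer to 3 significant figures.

Wien's law: T_t/T_c = λ_c/λ_t = 771/1330 = 0.5797.
L_t/L_c = (R_t/R_c)²(T_t/T_c)⁴ = (20.0)²(0.5797)⁴ = 45.17.
F_t/F_c = (L_t/L_c)/(d_t/d_c)² = 45.17/(11.2)² = 0.3601.

0.360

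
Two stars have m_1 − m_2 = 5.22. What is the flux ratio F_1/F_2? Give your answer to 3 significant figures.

0.00817

F_1/F_2 = 10^(−(m_1 − m_2)/2.5) = 10^(-5.22/2.5) = 10^-2.088 = 0.008166.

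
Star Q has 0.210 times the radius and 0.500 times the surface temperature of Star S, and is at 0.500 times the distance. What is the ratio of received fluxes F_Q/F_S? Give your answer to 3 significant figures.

L_Q/L_S = (R_Q/R_S)²(T_Q/T_S)⁴ = (0.210)² × (0.500)⁴ = 0.002756.
F_Q/F_S = (L_Q/L_S)/(d_Q/d_S)² = 0.002756 / (0.500)² = 0.01102.

0.0110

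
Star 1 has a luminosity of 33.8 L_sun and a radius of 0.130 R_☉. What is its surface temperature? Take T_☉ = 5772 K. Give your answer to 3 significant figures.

3.86×10^4 K

T/T_☉ = (L/L_☉)^(1/4) / (R/R_☉)^(1/2)
T = 5772 × (33.8)^(1/4) / √(0.130) = 5772 × 2.411 / 0.3606 = 3.860×10^4 K.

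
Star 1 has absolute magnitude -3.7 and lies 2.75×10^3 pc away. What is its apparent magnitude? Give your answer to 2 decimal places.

m = M + 5 log₁₀(d/10 pc) = -3.7 + 5 log₁₀(2.75×10^3/10)
  = -3.7 + 5 × 2.439 = -3.7 + 12.20 = 8.50.

8.50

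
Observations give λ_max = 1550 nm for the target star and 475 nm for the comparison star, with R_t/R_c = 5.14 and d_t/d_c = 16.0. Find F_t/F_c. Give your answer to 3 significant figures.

Wien's law: T_t/T_c = λ_c/λ_t = 475/1550 = 0.3065.
L_t/L_c = (R_t/R_c)²(T_t/T_c)⁴ = (5.14)²(0.3065)⁴ = 0.2330.
F_t/F_c = (L_t/L_c)/(d_t/d_c)² = 0.2330/(16.0)² = 9.102×10^-4.

9.10×10^-4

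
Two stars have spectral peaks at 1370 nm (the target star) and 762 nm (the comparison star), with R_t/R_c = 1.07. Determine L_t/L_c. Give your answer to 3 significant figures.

0.110

Wien's law gives T ∝ 1/λ_max, so T_t/T_c = λ_c/λ_t = 762/1370 = 0.5562.
Then L ∝ R²T⁴ gives L_t/L_c = (1.07)² × (0.5562)⁴ = 1.145 × 0.09571 = 0.1096.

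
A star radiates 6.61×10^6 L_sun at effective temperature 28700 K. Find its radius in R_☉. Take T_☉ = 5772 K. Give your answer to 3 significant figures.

R/R_☉ = √(L/L_☉) / (T/T_☉)² = √(6.61×10^6) / (4.972)²
       = 2571 / 24.72 = 104.0.

104 R_☉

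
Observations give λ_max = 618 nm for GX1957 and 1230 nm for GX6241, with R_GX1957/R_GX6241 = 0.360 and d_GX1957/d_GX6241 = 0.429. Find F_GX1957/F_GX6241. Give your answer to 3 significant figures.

11.0

Wien's law: T_GX1957/T_GX6241 = λ_GX6241/λ_GX1957 = 1230/618 = 1.990.
L_GX1957/L_GX6241 = (R_GX1957/R_GX6241)²(T_GX1957/T_GX6241)⁴ = (0.360)²(1.990)⁴ = 2.034.
F_GX1957/F_GX6241 = (L_GX1957/L_GX6241)/(d_GX1957/d_GX6241)² = 2.034/(0.429)² = 11.05.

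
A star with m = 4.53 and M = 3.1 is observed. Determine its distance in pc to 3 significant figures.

19.3 pc

m − M = 5 log₁₀(d/10 pc)
4.53 − (3.1) = 1.43 = 5 log₁₀(d/10)
d = 10 × 10^(1.43/5) = 10 × 10^0.286 = 19.32 pc.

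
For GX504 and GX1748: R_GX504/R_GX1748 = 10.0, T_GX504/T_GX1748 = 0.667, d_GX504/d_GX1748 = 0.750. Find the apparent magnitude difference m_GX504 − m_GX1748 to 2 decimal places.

-3.87

L_GX504/L_GX1748 = (10.0)²(0.667)⁴ = 19.79.
F_GX504/F_GX1748 = (L_GX504/L_GX1748)/(d_GX504/d_GX1748)² = 19.79/0.5625 = 35.19.
m_GX504 − m_GX1748 = −2.5 log₁₀(35.19) = -3.87.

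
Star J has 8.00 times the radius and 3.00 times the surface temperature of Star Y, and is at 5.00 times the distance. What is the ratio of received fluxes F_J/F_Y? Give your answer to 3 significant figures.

L_J/L_Y = (R_J/R_Y)²(T_J/T_Y)⁴ = (8.00)² × (3.00)⁴ = 5184.
F_J/F_Y = (L_J/L_Y)/(d_J/d_Y)² = 5184 / (5.00)² = 207.4.

207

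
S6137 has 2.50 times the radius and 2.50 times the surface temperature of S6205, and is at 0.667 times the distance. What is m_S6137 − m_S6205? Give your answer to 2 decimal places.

L_S6137/L_S6205 = (2.50)²(2.50)⁴ = 244.1.
F_S6137/F_S6205 = (L_S6137/L_S6205)/(d_S6137/d_S6205)² = 244.1/0.4449 = 548.8.
m_S6137 − m_S6205 = −2.5 log₁₀(548.8) = -6.85.

-6.85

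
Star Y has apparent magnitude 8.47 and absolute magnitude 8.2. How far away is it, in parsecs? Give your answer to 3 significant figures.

11.3 pc

m − M = 5 log₁₀(d/10 pc)
8.47 − (8.2) = 0.27 = 5 log₁₀(d/10)
d = 10 × 10^(0.27/5) = 10 × 10^0.054 = 11.32 pc.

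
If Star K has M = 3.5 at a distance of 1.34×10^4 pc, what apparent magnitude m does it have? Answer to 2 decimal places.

m = M + 5 log₁₀(d/10 pc) = 3.5 + 5 log₁₀(1.34×10^4/10)
  = 3.5 + 5 × 3.127 = 3.5 + 15.64 = 19.14.

19.14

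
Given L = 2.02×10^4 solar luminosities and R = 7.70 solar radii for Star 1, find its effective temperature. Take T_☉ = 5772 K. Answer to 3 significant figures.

T/T_☉ = (L/L_☉)^(1/4) / (R/R_☉)^(1/2)
T = 5772 × (2.02×10^4)^(1/4) / √(7.70) = 5772 × 11.92 / 2.775 = 2.480×10^4 K.

2.48×10^4 K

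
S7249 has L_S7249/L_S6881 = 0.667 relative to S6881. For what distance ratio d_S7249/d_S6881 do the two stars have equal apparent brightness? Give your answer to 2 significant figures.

0.82

Equal flux requires L_S7249/d_S7249² = L_S6881/d_S6881², so d_S7249/d_S6881 = √(L_S7249/L_S6881)
= √(0.667) = 0.8167.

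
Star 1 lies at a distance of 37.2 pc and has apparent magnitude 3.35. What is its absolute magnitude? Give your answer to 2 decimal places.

0.50

M = m − 5 log₁₀(d/10 pc) = 3.35 − 5 log₁₀(37.2/10)
  = 3.35 − 5 × 0.571 = 3.35 − 2.85 = 0.50.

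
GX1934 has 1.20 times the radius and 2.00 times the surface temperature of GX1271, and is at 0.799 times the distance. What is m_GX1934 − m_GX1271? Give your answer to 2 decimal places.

-3.89

L_GX1934/L_GX1271 = (1.20)²(2.00)⁴ = 23.04.
F_GX1934/F_GX1271 = (L_GX1934/L_GX1271)/(d_GX1934/d_GX1271)² = 23.04/0.6384 = 36.09.
m_GX1934 − m_GX1271 = −2.5 log₁₀(36.09) = -3.89.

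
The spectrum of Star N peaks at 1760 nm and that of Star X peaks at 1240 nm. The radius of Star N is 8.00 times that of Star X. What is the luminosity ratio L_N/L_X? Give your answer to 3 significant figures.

15.8

Wien's law gives T ∝ 1/λ_max, so T_N/T_X = λ_X/λ_N = 1240/1760 = 0.7045.
Then L ∝ R²T⁴ gives L_N/L_X = (8.00)² × (0.7045)⁴ = 64.00 × 0.2464 = 15.77.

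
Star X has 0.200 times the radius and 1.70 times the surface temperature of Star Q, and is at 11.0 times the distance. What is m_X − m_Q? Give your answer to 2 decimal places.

L_X/L_Q = (0.200)²(1.70)⁴ = 0.3341.
F_X/F_Q = (L_X/L_Q)/(d_X/d_Q)² = 0.3341/121.0 = 0.002761.
m_X − m_Q = −2.5 log₁₀(0.002761) = 6.40.

6.40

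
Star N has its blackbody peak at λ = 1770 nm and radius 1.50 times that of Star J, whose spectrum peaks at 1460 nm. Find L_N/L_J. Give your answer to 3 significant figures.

1.04

Wien's law gives T ∝ 1/λ_max, so T_N/T_J = λ_J/λ_N = 1460/1770 = 0.8249.
Then L ∝ R²T⁴ gives L_N/L_J = (1.50)² × (0.8249)⁴ = 2.250 × 0.4629 = 1.042.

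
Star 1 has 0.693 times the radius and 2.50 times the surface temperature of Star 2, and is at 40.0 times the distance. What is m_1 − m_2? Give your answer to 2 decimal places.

4.83

L_1/L_2 = (0.693)²(2.50)⁴ = 18.76.
F_1/F_2 = (L_1/L_2)/(d_1/d_2)² = 18.76/1600 = 0.01172.
m_1 − m_2 = −2.5 log₁₀(0.01172) = 4.83.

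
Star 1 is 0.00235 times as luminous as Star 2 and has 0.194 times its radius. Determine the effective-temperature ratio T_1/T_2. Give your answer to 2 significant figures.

L ∝ R²T⁴ gives T ∝ (L/R²)^(1/4), so
T_1/T_2 = (0.00235 / 0.194²)^(1/4) = (0.06244)^(1/4) = 0.4999.

0.50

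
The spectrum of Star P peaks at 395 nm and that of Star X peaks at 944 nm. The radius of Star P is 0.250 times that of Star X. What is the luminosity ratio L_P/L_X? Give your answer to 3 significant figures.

Wien's law gives T ∝ 1/λ_max, so T_P/T_X = λ_X/λ_P = 944/395 = 2.390.
Then L ∝ R²T⁴ gives L_P/L_X = (0.250)² × (2.390)⁴ = 0.06250 × 32.62 = 2.039.

2.04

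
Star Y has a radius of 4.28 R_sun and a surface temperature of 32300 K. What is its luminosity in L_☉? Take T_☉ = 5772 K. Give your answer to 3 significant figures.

1.80×10^4 L_☉

L/L_☉ = (R/R_☉)² (T/T_☉)⁴ = (4.28)² × (32300/5772)⁴
       = 18.32 × (5.596)⁴ = 18.32 × 980.6 = 1.796×10^4.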